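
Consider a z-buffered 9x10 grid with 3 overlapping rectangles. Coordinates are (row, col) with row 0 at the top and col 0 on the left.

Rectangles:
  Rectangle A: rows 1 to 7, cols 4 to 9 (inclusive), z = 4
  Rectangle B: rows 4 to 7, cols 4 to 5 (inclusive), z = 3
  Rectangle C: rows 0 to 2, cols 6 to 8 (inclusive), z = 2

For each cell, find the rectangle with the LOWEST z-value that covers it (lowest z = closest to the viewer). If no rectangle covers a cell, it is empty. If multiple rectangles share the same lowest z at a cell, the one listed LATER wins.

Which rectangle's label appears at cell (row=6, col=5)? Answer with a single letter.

Check cell (6,5):
  A: rows 1-7 cols 4-9 z=4 -> covers; best now A (z=4)
  B: rows 4-7 cols 4-5 z=3 -> covers; best now B (z=3)
  C: rows 0-2 cols 6-8 -> outside (row miss)
Winner: B at z=3

Answer: B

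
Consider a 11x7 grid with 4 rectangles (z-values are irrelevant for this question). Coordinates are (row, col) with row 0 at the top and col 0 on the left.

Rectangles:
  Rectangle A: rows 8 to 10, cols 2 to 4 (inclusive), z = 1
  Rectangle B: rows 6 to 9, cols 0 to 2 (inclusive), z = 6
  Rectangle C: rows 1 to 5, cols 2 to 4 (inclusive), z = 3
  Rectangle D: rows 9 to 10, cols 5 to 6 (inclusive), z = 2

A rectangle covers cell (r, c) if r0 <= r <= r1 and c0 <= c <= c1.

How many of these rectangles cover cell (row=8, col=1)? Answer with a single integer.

Answer: 1

Derivation:
Check cell (8,1):
  A: rows 8-10 cols 2-4 -> outside (col miss)
  B: rows 6-9 cols 0-2 -> covers
  C: rows 1-5 cols 2-4 -> outside (row miss)
  D: rows 9-10 cols 5-6 -> outside (row miss)
Count covering = 1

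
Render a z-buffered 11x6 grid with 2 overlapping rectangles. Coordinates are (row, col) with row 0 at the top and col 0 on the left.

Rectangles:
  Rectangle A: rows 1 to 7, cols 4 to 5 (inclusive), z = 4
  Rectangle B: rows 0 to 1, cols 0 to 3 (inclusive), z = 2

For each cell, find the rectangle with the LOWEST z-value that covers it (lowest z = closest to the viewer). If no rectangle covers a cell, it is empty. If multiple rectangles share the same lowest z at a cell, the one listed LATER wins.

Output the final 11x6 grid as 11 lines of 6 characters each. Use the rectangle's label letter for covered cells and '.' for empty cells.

BBBB..
BBBBAA
....AA
....AA
....AA
....AA
....AA
....AA
......
......
......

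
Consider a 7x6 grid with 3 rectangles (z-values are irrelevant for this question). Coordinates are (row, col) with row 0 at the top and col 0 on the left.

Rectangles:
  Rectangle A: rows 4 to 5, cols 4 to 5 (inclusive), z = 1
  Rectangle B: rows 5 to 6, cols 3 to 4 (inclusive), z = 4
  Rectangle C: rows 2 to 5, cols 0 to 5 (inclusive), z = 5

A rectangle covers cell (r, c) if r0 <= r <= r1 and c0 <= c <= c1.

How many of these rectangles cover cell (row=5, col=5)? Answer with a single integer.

Answer: 2

Derivation:
Check cell (5,5):
  A: rows 4-5 cols 4-5 -> covers
  B: rows 5-6 cols 3-4 -> outside (col miss)
  C: rows 2-5 cols 0-5 -> covers
Count covering = 2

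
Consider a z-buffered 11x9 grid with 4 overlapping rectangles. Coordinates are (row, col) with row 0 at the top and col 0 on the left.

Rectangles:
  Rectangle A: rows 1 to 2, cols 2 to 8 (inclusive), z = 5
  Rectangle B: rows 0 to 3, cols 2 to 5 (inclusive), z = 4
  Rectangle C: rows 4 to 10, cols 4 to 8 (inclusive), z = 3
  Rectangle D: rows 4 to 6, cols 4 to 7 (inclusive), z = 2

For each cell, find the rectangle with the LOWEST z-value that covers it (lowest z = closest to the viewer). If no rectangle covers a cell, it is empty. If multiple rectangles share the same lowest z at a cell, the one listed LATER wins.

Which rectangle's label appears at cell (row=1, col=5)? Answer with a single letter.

Check cell (1,5):
  A: rows 1-2 cols 2-8 z=5 -> covers; best now A (z=5)
  B: rows 0-3 cols 2-5 z=4 -> covers; best now B (z=4)
  C: rows 4-10 cols 4-8 -> outside (row miss)
  D: rows 4-6 cols 4-7 -> outside (row miss)
Winner: B at z=4

Answer: B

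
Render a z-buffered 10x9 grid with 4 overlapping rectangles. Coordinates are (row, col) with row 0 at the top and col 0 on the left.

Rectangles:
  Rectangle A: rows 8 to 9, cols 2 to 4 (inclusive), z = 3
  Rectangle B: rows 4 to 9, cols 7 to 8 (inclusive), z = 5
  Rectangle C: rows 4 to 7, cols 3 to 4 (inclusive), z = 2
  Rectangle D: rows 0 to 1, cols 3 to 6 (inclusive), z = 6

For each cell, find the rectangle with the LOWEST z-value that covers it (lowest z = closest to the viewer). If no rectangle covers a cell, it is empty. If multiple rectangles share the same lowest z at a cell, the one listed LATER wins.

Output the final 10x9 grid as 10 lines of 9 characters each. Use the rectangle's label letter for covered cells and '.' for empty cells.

...DDDD..
...DDDD..
.........
.........
...CC..BB
...CC..BB
...CC..BB
...CC..BB
..AAA..BB
..AAA..BB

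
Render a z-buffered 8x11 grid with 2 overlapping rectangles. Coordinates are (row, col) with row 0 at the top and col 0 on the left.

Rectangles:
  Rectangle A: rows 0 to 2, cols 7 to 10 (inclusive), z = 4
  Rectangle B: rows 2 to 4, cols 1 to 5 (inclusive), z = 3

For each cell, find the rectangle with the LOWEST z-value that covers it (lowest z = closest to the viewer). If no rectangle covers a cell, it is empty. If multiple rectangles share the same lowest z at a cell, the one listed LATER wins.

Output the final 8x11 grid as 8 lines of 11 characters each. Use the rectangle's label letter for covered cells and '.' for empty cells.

.......AAAA
.......AAAA
.BBBBB.AAAA
.BBBBB.....
.BBBBB.....
...........
...........
...........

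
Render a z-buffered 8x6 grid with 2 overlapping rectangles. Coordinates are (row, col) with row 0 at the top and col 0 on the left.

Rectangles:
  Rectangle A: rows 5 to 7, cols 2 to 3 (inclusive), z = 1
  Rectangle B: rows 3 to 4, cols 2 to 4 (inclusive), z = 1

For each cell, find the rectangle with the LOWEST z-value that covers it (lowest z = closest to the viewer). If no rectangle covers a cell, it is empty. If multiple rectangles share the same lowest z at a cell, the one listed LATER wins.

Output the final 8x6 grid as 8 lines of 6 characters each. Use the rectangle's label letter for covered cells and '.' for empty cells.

......
......
......
..BBB.
..BBB.
..AA..
..AA..
..AA..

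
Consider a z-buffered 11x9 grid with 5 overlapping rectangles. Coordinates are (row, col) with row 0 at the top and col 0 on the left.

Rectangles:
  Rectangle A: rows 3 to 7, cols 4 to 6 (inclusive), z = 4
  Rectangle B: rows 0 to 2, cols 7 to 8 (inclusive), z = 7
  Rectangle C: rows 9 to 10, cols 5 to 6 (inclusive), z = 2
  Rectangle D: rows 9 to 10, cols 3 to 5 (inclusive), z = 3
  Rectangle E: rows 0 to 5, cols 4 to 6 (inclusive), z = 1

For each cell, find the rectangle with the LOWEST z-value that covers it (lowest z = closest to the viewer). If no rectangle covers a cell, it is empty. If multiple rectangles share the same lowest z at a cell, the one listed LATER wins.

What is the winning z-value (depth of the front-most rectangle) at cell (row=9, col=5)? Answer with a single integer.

Answer: 2

Derivation:
Check cell (9,5):
  A: rows 3-7 cols 4-6 -> outside (row miss)
  B: rows 0-2 cols 7-8 -> outside (row miss)
  C: rows 9-10 cols 5-6 z=2 -> covers; best now C (z=2)
  D: rows 9-10 cols 3-5 z=3 -> covers; best now C (z=2)
  E: rows 0-5 cols 4-6 -> outside (row miss)
Winner: C at z=2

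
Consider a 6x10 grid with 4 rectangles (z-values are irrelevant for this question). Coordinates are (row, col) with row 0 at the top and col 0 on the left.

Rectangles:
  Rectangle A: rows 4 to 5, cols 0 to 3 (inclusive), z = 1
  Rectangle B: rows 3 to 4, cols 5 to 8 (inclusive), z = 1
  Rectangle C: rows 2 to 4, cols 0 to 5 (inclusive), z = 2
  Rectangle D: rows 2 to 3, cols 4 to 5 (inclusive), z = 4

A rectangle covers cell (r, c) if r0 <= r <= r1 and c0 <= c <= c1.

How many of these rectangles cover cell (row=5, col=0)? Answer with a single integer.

Check cell (5,0):
  A: rows 4-5 cols 0-3 -> covers
  B: rows 3-4 cols 5-8 -> outside (row miss)
  C: rows 2-4 cols 0-5 -> outside (row miss)
  D: rows 2-3 cols 4-5 -> outside (row miss)
Count covering = 1

Answer: 1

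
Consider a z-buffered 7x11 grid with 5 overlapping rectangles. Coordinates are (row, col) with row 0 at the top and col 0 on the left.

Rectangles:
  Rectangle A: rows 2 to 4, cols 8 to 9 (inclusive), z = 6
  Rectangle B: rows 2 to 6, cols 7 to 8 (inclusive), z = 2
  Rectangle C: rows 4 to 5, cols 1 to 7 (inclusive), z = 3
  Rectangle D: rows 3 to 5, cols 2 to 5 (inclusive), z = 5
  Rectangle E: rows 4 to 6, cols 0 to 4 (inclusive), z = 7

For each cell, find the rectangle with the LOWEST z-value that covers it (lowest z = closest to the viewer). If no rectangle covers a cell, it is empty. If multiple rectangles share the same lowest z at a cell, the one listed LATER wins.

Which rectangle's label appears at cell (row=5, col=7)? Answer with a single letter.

Check cell (5,7):
  A: rows 2-4 cols 8-9 -> outside (row miss)
  B: rows 2-6 cols 7-8 z=2 -> covers; best now B (z=2)
  C: rows 4-5 cols 1-7 z=3 -> covers; best now B (z=2)
  D: rows 3-5 cols 2-5 -> outside (col miss)
  E: rows 4-6 cols 0-4 -> outside (col miss)
Winner: B at z=2

Answer: B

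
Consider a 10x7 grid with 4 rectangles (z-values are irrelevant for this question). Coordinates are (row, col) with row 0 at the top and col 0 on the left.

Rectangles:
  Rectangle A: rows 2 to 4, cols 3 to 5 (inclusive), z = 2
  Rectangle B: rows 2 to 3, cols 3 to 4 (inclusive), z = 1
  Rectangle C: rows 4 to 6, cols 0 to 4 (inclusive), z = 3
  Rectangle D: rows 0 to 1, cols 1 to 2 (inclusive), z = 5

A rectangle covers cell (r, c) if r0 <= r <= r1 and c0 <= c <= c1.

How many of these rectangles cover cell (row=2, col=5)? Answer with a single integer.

Answer: 1

Derivation:
Check cell (2,5):
  A: rows 2-4 cols 3-5 -> covers
  B: rows 2-3 cols 3-4 -> outside (col miss)
  C: rows 4-6 cols 0-4 -> outside (row miss)
  D: rows 0-1 cols 1-2 -> outside (row miss)
Count covering = 1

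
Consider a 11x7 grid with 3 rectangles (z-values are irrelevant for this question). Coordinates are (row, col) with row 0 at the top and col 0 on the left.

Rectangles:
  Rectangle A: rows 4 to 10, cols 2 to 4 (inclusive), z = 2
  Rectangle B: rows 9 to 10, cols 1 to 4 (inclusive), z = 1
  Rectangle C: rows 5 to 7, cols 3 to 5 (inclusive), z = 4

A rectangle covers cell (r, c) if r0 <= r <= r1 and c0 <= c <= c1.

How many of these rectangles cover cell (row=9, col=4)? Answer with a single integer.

Answer: 2

Derivation:
Check cell (9,4):
  A: rows 4-10 cols 2-4 -> covers
  B: rows 9-10 cols 1-4 -> covers
  C: rows 5-7 cols 3-5 -> outside (row miss)
Count covering = 2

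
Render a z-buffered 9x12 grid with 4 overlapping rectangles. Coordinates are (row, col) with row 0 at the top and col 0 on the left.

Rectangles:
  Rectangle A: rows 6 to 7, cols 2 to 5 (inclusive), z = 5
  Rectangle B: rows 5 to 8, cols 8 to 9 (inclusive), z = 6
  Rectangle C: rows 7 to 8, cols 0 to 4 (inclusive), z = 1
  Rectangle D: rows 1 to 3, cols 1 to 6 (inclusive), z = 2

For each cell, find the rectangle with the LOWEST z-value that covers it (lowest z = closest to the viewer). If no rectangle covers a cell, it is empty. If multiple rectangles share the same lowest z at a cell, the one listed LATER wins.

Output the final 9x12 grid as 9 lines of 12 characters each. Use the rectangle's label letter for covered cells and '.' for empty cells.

............
.DDDDDD.....
.DDDDDD.....
.DDDDDD.....
............
........BB..
..AAAA..BB..
CCCCCA..BB..
CCCCC...BB..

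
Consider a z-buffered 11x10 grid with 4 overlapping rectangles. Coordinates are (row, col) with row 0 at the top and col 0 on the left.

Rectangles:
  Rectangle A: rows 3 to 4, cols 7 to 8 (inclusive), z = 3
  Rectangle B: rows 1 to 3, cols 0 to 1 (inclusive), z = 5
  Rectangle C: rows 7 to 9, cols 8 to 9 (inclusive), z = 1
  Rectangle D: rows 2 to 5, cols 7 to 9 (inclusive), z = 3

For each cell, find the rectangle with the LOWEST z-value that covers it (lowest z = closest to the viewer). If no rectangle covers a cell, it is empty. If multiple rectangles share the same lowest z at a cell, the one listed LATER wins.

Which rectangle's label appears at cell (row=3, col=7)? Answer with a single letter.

Check cell (3,7):
  A: rows 3-4 cols 7-8 z=3 -> covers; best now A (z=3)
  B: rows 1-3 cols 0-1 -> outside (col miss)
  C: rows 7-9 cols 8-9 -> outside (row miss)
  D: rows 2-5 cols 7-9 z=3 -> covers; best now D (z=3)
Winner: D at z=3

Answer: D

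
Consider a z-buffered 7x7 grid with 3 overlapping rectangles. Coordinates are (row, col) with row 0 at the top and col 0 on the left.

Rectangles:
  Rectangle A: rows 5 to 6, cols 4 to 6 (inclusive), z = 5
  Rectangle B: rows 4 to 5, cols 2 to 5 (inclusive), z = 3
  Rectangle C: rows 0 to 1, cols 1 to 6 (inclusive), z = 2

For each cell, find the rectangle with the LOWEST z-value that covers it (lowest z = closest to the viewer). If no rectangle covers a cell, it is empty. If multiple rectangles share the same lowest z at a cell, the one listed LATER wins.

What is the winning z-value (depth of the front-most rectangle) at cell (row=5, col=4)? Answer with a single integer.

Answer: 3

Derivation:
Check cell (5,4):
  A: rows 5-6 cols 4-6 z=5 -> covers; best now A (z=5)
  B: rows 4-5 cols 2-5 z=3 -> covers; best now B (z=3)
  C: rows 0-1 cols 1-6 -> outside (row miss)
Winner: B at z=3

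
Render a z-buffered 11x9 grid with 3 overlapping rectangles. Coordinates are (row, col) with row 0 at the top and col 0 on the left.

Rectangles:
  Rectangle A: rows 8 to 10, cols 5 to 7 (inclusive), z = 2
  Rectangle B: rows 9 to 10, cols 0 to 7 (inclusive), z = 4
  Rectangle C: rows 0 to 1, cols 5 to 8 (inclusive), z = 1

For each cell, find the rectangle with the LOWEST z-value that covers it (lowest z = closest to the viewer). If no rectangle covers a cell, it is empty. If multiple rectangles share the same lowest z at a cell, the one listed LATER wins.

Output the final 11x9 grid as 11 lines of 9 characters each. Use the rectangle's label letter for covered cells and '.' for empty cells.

.....CCCC
.....CCCC
.........
.........
.........
.........
.........
.........
.....AAA.
BBBBBAAA.
BBBBBAAA.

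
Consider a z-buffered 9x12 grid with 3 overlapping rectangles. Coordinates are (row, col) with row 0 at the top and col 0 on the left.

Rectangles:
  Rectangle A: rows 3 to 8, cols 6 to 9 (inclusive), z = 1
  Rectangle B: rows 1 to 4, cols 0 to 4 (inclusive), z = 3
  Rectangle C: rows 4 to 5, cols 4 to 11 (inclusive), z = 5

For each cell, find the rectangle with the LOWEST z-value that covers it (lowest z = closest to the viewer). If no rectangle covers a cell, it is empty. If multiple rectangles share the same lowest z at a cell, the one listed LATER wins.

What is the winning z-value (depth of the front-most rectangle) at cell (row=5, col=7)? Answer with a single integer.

Check cell (5,7):
  A: rows 3-8 cols 6-9 z=1 -> covers; best now A (z=1)
  B: rows 1-4 cols 0-4 -> outside (row miss)
  C: rows 4-5 cols 4-11 z=5 -> covers; best now A (z=1)
Winner: A at z=1

Answer: 1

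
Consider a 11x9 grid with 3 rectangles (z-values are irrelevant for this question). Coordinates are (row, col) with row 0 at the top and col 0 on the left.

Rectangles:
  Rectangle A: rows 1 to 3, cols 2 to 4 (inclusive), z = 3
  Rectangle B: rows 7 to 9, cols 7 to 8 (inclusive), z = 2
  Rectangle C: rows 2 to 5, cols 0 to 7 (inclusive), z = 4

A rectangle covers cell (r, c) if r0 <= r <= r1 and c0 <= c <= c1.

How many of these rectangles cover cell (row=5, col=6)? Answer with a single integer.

Answer: 1

Derivation:
Check cell (5,6):
  A: rows 1-3 cols 2-4 -> outside (row miss)
  B: rows 7-9 cols 7-8 -> outside (row miss)
  C: rows 2-5 cols 0-7 -> covers
Count covering = 1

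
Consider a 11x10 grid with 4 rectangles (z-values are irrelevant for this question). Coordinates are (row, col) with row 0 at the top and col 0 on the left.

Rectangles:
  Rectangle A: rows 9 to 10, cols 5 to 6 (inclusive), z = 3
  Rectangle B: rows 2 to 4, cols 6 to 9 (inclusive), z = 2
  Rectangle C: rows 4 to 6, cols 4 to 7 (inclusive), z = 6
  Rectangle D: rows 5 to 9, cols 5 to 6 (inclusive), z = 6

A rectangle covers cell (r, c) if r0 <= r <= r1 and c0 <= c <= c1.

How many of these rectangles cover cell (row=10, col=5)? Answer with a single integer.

Answer: 1

Derivation:
Check cell (10,5):
  A: rows 9-10 cols 5-6 -> covers
  B: rows 2-4 cols 6-9 -> outside (row miss)
  C: rows 4-6 cols 4-7 -> outside (row miss)
  D: rows 5-9 cols 5-6 -> outside (row miss)
Count covering = 1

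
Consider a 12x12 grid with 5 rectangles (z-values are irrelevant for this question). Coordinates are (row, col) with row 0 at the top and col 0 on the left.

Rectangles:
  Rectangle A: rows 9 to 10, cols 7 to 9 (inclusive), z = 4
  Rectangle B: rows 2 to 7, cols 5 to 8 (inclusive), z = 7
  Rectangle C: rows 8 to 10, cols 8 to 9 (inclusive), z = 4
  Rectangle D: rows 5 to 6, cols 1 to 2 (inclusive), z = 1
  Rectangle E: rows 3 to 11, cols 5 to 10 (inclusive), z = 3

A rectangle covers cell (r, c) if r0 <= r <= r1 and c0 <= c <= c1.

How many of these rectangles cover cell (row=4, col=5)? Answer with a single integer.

Answer: 2

Derivation:
Check cell (4,5):
  A: rows 9-10 cols 7-9 -> outside (row miss)
  B: rows 2-7 cols 5-8 -> covers
  C: rows 8-10 cols 8-9 -> outside (row miss)
  D: rows 5-6 cols 1-2 -> outside (row miss)
  E: rows 3-11 cols 5-10 -> covers
Count covering = 2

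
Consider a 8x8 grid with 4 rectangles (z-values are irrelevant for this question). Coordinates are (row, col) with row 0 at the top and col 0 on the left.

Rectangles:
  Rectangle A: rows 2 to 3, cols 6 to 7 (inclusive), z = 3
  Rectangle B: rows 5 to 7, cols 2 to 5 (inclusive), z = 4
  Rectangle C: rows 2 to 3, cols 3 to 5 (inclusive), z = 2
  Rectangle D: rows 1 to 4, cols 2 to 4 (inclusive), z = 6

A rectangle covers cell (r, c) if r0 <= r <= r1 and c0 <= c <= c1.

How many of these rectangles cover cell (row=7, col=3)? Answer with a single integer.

Answer: 1

Derivation:
Check cell (7,3):
  A: rows 2-3 cols 6-7 -> outside (row miss)
  B: rows 5-7 cols 2-5 -> covers
  C: rows 2-3 cols 3-5 -> outside (row miss)
  D: rows 1-4 cols 2-4 -> outside (row miss)
Count covering = 1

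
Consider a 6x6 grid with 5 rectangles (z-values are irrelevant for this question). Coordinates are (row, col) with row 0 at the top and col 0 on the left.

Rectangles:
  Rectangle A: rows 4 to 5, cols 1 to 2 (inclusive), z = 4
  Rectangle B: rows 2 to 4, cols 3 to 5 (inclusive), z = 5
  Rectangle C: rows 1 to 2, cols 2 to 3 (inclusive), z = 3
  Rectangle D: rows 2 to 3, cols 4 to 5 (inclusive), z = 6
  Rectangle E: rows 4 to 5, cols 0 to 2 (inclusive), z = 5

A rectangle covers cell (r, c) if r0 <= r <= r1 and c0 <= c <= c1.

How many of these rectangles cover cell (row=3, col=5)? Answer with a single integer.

Answer: 2

Derivation:
Check cell (3,5):
  A: rows 4-5 cols 1-2 -> outside (row miss)
  B: rows 2-4 cols 3-5 -> covers
  C: rows 1-2 cols 2-3 -> outside (row miss)
  D: rows 2-3 cols 4-5 -> covers
  E: rows 4-5 cols 0-2 -> outside (row miss)
Count covering = 2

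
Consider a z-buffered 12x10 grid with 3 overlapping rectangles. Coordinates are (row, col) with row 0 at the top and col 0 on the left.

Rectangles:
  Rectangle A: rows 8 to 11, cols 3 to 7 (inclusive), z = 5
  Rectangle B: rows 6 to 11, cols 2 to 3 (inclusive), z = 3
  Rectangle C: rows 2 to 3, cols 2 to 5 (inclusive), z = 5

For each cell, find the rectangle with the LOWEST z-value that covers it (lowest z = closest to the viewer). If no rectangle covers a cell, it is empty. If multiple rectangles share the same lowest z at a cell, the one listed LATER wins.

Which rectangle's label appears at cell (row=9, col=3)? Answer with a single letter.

Answer: B

Derivation:
Check cell (9,3):
  A: rows 8-11 cols 3-7 z=5 -> covers; best now A (z=5)
  B: rows 6-11 cols 2-3 z=3 -> covers; best now B (z=3)
  C: rows 2-3 cols 2-5 -> outside (row miss)
Winner: B at z=3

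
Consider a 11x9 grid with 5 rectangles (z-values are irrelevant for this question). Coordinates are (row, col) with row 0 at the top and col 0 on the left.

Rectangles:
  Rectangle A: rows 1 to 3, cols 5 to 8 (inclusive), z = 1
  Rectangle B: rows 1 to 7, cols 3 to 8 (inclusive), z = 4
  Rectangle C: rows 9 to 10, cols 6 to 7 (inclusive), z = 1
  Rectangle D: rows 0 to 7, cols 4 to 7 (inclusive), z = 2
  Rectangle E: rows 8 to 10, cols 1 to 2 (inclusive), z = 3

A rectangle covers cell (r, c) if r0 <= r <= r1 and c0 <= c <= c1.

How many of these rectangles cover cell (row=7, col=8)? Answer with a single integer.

Answer: 1

Derivation:
Check cell (7,8):
  A: rows 1-3 cols 5-8 -> outside (row miss)
  B: rows 1-7 cols 3-8 -> covers
  C: rows 9-10 cols 6-7 -> outside (row miss)
  D: rows 0-7 cols 4-7 -> outside (col miss)
  E: rows 8-10 cols 1-2 -> outside (row miss)
Count covering = 1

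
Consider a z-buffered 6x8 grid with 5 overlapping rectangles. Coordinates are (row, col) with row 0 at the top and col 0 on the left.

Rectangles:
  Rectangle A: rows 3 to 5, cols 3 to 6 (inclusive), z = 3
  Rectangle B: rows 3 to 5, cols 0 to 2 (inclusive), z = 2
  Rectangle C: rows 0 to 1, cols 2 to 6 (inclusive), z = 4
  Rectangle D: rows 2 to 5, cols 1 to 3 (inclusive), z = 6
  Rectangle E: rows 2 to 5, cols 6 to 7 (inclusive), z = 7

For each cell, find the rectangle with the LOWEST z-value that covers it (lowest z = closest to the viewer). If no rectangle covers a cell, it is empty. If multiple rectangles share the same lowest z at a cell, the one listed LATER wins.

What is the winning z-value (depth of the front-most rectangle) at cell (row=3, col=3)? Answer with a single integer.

Check cell (3,3):
  A: rows 3-5 cols 3-6 z=3 -> covers; best now A (z=3)
  B: rows 3-5 cols 0-2 -> outside (col miss)
  C: rows 0-1 cols 2-6 -> outside (row miss)
  D: rows 2-5 cols 1-3 z=6 -> covers; best now A (z=3)
  E: rows 2-5 cols 6-7 -> outside (col miss)
Winner: A at z=3

Answer: 3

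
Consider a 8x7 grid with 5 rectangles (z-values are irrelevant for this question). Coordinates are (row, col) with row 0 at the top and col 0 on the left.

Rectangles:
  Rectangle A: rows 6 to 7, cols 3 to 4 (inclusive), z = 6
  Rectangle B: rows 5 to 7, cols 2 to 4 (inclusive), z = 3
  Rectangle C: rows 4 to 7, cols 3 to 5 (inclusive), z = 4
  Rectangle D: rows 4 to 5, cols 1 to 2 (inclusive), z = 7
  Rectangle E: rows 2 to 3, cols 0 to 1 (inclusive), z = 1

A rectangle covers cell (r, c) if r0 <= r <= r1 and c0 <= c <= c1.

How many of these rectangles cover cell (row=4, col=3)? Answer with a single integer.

Check cell (4,3):
  A: rows 6-7 cols 3-4 -> outside (row miss)
  B: rows 5-7 cols 2-4 -> outside (row miss)
  C: rows 4-7 cols 3-5 -> covers
  D: rows 4-5 cols 1-2 -> outside (col miss)
  E: rows 2-3 cols 0-1 -> outside (row miss)
Count covering = 1

Answer: 1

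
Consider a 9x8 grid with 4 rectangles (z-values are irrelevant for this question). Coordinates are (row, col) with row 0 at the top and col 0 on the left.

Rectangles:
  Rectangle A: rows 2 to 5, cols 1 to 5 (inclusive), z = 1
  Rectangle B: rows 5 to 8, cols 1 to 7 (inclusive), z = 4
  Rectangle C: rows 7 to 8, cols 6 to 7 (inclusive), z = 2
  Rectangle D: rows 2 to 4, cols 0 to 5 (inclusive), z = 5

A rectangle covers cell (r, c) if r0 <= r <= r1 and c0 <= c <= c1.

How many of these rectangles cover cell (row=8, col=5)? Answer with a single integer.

Answer: 1

Derivation:
Check cell (8,5):
  A: rows 2-5 cols 1-5 -> outside (row miss)
  B: rows 5-8 cols 1-7 -> covers
  C: rows 7-8 cols 6-7 -> outside (col miss)
  D: rows 2-4 cols 0-5 -> outside (row miss)
Count covering = 1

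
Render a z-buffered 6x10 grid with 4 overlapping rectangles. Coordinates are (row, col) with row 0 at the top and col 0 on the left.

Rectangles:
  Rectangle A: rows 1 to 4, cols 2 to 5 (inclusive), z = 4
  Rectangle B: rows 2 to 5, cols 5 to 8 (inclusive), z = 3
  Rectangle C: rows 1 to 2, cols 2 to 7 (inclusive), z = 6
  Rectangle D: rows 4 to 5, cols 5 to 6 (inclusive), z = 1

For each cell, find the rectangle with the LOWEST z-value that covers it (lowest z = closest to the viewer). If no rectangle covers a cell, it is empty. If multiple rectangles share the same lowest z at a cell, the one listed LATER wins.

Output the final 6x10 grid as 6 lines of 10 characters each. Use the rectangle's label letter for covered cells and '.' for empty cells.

..........
..AAAACC..
..AAABBBB.
..AAABBBB.
..AAADDBB.
.....DDBB.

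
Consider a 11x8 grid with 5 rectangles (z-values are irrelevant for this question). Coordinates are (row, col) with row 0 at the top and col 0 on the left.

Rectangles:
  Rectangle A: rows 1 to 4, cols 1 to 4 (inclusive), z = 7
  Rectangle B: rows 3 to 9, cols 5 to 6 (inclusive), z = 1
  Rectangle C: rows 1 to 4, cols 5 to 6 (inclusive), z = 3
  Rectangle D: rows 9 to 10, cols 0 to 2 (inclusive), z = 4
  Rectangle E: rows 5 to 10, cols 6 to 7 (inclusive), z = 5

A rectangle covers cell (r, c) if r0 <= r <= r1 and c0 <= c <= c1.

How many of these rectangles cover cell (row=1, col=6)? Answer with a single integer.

Answer: 1

Derivation:
Check cell (1,6):
  A: rows 1-4 cols 1-4 -> outside (col miss)
  B: rows 3-9 cols 5-6 -> outside (row miss)
  C: rows 1-4 cols 5-6 -> covers
  D: rows 9-10 cols 0-2 -> outside (row miss)
  E: rows 5-10 cols 6-7 -> outside (row miss)
Count covering = 1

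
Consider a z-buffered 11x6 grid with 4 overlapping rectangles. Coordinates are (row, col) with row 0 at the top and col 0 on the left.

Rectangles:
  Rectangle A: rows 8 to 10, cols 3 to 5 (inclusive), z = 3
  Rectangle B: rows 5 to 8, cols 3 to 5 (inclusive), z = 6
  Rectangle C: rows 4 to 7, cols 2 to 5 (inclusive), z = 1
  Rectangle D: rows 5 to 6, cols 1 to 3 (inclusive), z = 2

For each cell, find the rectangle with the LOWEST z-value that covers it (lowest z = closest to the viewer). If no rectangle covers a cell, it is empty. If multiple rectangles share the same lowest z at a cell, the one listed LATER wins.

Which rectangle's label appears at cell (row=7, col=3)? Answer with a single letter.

Answer: C

Derivation:
Check cell (7,3):
  A: rows 8-10 cols 3-5 -> outside (row miss)
  B: rows 5-8 cols 3-5 z=6 -> covers; best now B (z=6)
  C: rows 4-7 cols 2-5 z=1 -> covers; best now C (z=1)
  D: rows 5-6 cols 1-3 -> outside (row miss)
Winner: C at z=1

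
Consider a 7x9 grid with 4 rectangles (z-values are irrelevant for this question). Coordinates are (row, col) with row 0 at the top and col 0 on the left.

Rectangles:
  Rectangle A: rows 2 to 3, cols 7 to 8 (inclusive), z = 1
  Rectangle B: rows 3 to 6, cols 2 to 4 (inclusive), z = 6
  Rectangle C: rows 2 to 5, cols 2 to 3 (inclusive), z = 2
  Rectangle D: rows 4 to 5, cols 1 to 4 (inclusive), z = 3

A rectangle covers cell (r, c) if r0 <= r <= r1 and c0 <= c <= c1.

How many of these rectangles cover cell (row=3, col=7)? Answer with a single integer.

Check cell (3,7):
  A: rows 2-3 cols 7-8 -> covers
  B: rows 3-6 cols 2-4 -> outside (col miss)
  C: rows 2-5 cols 2-3 -> outside (col miss)
  D: rows 4-5 cols 1-4 -> outside (row miss)
Count covering = 1

Answer: 1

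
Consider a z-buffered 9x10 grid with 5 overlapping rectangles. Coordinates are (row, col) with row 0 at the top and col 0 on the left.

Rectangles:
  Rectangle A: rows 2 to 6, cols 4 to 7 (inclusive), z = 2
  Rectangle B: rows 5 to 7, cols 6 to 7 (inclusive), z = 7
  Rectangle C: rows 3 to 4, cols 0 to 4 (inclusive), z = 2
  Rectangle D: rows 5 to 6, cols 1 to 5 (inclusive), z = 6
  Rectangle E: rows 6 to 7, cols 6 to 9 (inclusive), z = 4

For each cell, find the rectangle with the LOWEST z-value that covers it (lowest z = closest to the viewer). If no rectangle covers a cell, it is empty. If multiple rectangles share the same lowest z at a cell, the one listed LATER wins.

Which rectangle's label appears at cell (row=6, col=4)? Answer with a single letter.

Check cell (6,4):
  A: rows 2-6 cols 4-7 z=2 -> covers; best now A (z=2)
  B: rows 5-7 cols 6-7 -> outside (col miss)
  C: rows 3-4 cols 0-4 -> outside (row miss)
  D: rows 5-6 cols 1-5 z=6 -> covers; best now A (z=2)
  E: rows 6-7 cols 6-9 -> outside (col miss)
Winner: A at z=2

Answer: A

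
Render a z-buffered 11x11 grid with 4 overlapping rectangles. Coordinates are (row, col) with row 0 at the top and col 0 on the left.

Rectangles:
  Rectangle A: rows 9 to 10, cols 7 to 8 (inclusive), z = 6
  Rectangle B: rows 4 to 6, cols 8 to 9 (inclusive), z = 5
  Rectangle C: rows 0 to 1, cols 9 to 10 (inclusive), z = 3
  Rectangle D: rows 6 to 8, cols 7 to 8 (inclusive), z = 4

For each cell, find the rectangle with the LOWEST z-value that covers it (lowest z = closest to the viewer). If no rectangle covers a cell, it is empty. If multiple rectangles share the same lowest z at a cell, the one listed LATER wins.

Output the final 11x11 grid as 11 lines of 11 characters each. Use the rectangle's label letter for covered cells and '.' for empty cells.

.........CC
.........CC
...........
...........
........BB.
........BB.
.......DDB.
.......DD..
.......DD..
.......AA..
.......AA..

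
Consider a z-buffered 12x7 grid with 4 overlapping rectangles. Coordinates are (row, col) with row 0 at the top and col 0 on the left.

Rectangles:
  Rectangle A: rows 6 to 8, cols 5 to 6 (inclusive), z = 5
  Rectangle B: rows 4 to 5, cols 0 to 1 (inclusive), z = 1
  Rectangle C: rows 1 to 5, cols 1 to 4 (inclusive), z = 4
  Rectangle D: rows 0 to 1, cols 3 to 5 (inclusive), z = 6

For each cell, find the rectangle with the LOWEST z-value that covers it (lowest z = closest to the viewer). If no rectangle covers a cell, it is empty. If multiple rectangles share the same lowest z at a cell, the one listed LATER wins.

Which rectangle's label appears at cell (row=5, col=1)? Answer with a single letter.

Answer: B

Derivation:
Check cell (5,1):
  A: rows 6-8 cols 5-6 -> outside (row miss)
  B: rows 4-5 cols 0-1 z=1 -> covers; best now B (z=1)
  C: rows 1-5 cols 1-4 z=4 -> covers; best now B (z=1)
  D: rows 0-1 cols 3-5 -> outside (row miss)
Winner: B at z=1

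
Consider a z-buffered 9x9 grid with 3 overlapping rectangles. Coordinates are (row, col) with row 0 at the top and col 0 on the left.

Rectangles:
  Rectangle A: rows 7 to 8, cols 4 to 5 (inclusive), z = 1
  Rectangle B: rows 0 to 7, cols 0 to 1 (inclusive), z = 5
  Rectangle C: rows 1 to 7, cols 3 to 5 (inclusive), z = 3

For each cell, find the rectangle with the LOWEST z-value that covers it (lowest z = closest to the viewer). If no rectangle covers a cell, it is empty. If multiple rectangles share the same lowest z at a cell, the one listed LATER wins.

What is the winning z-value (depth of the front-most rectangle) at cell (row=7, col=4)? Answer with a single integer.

Answer: 1

Derivation:
Check cell (7,4):
  A: rows 7-8 cols 4-5 z=1 -> covers; best now A (z=1)
  B: rows 0-7 cols 0-1 -> outside (col miss)
  C: rows 1-7 cols 3-5 z=3 -> covers; best now A (z=1)
Winner: A at z=1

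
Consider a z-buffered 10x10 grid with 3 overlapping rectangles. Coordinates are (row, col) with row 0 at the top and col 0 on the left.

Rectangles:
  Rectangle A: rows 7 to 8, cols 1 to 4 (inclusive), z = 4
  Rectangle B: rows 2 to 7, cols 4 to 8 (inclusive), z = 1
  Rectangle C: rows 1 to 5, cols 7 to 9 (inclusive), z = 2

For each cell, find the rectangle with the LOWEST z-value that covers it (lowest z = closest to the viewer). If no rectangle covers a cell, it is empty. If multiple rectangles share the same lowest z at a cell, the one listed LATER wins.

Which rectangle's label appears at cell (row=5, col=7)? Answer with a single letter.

Check cell (5,7):
  A: rows 7-8 cols 1-4 -> outside (row miss)
  B: rows 2-7 cols 4-8 z=1 -> covers; best now B (z=1)
  C: rows 1-5 cols 7-9 z=2 -> covers; best now B (z=1)
Winner: B at z=1

Answer: B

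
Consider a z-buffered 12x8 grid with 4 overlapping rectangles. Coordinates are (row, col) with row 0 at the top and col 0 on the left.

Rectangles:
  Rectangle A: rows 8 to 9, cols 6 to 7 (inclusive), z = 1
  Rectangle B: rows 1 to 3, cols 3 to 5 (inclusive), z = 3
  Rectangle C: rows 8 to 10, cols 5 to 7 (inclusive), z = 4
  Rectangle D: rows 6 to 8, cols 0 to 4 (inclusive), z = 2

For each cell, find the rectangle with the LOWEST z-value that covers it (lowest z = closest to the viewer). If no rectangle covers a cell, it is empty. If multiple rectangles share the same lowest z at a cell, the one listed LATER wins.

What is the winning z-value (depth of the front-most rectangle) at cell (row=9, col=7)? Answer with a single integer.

Answer: 1

Derivation:
Check cell (9,7):
  A: rows 8-9 cols 6-7 z=1 -> covers; best now A (z=1)
  B: rows 1-3 cols 3-5 -> outside (row miss)
  C: rows 8-10 cols 5-7 z=4 -> covers; best now A (z=1)
  D: rows 6-8 cols 0-4 -> outside (row miss)
Winner: A at z=1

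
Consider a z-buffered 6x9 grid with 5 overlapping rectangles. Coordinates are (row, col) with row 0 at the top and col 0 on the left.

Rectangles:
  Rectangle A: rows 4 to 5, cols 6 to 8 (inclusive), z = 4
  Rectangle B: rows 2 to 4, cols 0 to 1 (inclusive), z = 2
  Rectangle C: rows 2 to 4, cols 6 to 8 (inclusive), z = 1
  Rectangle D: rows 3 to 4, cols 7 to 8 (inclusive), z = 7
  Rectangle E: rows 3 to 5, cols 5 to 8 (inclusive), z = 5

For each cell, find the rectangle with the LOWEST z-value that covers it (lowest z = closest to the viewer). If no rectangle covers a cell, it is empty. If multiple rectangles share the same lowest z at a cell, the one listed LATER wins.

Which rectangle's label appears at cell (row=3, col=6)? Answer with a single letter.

Answer: C

Derivation:
Check cell (3,6):
  A: rows 4-5 cols 6-8 -> outside (row miss)
  B: rows 2-4 cols 0-1 -> outside (col miss)
  C: rows 2-4 cols 6-8 z=1 -> covers; best now C (z=1)
  D: rows 3-4 cols 7-8 -> outside (col miss)
  E: rows 3-5 cols 5-8 z=5 -> covers; best now C (z=1)
Winner: C at z=1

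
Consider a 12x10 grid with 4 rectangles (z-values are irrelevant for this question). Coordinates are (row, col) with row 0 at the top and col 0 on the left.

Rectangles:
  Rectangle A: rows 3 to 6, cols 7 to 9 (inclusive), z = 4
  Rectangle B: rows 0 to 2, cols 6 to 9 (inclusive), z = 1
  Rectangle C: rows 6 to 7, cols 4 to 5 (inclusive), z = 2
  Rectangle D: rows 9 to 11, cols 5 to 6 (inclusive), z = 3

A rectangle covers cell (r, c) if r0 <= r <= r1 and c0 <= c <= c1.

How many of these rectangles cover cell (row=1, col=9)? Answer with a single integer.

Check cell (1,9):
  A: rows 3-6 cols 7-9 -> outside (row miss)
  B: rows 0-2 cols 6-9 -> covers
  C: rows 6-7 cols 4-5 -> outside (row miss)
  D: rows 9-11 cols 5-6 -> outside (row miss)
Count covering = 1

Answer: 1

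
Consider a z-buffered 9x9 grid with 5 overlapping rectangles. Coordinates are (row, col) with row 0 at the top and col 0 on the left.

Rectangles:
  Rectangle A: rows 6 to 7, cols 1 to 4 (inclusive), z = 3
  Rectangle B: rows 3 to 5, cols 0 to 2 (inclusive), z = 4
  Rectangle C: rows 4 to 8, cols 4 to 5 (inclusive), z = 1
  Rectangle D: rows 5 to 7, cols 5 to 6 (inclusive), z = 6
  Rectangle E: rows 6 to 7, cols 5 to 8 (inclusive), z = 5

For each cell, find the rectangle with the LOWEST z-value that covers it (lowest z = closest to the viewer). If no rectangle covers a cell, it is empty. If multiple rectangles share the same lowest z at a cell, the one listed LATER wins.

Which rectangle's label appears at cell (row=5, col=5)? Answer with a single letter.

Answer: C

Derivation:
Check cell (5,5):
  A: rows 6-7 cols 1-4 -> outside (row miss)
  B: rows 3-5 cols 0-2 -> outside (col miss)
  C: rows 4-8 cols 4-5 z=1 -> covers; best now C (z=1)
  D: rows 5-7 cols 5-6 z=6 -> covers; best now C (z=1)
  E: rows 6-7 cols 5-8 -> outside (row miss)
Winner: C at z=1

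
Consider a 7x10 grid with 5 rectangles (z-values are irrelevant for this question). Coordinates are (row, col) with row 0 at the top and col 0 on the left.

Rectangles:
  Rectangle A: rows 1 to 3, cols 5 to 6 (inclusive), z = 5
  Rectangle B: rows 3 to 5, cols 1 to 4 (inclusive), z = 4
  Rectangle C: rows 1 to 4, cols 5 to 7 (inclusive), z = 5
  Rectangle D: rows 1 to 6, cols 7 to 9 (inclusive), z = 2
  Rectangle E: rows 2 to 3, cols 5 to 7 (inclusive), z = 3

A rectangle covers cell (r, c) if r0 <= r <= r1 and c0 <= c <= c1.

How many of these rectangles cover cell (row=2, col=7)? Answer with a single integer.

Check cell (2,7):
  A: rows 1-3 cols 5-6 -> outside (col miss)
  B: rows 3-5 cols 1-4 -> outside (row miss)
  C: rows 1-4 cols 5-7 -> covers
  D: rows 1-6 cols 7-9 -> covers
  E: rows 2-3 cols 5-7 -> covers
Count covering = 3

Answer: 3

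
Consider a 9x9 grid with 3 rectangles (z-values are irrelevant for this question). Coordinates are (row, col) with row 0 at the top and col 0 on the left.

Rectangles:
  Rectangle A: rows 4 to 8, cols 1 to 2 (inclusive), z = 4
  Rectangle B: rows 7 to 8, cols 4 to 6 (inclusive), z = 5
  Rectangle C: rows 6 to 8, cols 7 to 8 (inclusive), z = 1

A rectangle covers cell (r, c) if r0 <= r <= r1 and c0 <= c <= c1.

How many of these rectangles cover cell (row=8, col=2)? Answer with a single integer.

Check cell (8,2):
  A: rows 4-8 cols 1-2 -> covers
  B: rows 7-8 cols 4-6 -> outside (col miss)
  C: rows 6-8 cols 7-8 -> outside (col miss)
Count covering = 1

Answer: 1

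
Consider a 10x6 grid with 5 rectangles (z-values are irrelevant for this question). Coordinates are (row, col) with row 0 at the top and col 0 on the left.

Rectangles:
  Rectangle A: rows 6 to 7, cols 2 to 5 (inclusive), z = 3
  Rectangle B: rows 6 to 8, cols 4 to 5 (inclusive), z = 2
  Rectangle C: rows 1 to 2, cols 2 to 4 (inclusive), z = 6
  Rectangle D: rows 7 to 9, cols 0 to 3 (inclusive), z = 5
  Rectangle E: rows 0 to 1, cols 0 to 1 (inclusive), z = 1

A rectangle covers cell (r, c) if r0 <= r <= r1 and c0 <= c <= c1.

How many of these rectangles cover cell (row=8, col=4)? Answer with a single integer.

Answer: 1

Derivation:
Check cell (8,4):
  A: rows 6-7 cols 2-5 -> outside (row miss)
  B: rows 6-8 cols 4-5 -> covers
  C: rows 1-2 cols 2-4 -> outside (row miss)
  D: rows 7-9 cols 0-3 -> outside (col miss)
  E: rows 0-1 cols 0-1 -> outside (row miss)
Count covering = 1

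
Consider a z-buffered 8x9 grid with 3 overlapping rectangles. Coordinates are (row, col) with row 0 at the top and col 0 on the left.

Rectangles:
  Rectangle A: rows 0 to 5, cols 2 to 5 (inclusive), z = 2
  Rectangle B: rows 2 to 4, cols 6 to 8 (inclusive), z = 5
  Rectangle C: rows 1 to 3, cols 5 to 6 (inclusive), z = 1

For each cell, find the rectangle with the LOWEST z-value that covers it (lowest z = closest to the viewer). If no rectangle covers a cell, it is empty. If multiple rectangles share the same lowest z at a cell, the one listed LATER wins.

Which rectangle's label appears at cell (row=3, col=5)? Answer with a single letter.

Answer: C

Derivation:
Check cell (3,5):
  A: rows 0-5 cols 2-5 z=2 -> covers; best now A (z=2)
  B: rows 2-4 cols 6-8 -> outside (col miss)
  C: rows 1-3 cols 5-6 z=1 -> covers; best now C (z=1)
Winner: C at z=1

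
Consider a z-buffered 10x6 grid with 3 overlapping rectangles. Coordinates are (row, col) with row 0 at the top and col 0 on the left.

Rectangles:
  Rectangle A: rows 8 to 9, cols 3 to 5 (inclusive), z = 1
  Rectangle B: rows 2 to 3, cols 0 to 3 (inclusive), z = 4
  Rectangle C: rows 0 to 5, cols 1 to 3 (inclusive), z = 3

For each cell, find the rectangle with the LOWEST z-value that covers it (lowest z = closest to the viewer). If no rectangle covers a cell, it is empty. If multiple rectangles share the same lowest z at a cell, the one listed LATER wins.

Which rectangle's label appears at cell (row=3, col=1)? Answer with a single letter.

Answer: C

Derivation:
Check cell (3,1):
  A: rows 8-9 cols 3-5 -> outside (row miss)
  B: rows 2-3 cols 0-3 z=4 -> covers; best now B (z=4)
  C: rows 0-5 cols 1-3 z=3 -> covers; best now C (z=3)
Winner: C at z=3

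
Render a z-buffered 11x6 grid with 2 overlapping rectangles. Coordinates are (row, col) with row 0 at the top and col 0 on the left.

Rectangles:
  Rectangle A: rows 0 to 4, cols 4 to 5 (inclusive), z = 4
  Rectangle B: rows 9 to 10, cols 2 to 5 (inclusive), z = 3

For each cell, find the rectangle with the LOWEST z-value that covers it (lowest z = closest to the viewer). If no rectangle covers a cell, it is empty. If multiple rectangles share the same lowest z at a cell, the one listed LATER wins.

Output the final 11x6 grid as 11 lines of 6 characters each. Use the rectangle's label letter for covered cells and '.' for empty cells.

....AA
....AA
....AA
....AA
....AA
......
......
......
......
..BBBB
..BBBB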